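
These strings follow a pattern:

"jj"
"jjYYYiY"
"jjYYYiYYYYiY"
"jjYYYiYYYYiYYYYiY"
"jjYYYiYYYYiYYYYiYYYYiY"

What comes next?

The strings grow by a fixed suffix YYYiY each time.
So the next term is jjYYYiYYYYiYYYYiYYYYiY·YYYiY.

jjYYYiYYYYiYYYYiYYYYiYYYYiY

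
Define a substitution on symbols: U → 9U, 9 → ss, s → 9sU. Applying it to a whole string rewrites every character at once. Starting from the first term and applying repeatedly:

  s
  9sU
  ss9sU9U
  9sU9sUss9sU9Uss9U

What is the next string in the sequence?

ss9sU9Uss9sU9U9sU9sUss9sU9Uss9U9sU9sUss9U

φ(9sU9sUss9sU9Uss9U) expands symbol-by-symbol to ss 9sU 9U ss 9sU 9U 9sU 9sU ss 9sU 9U ss 9U 9sU 9sU ss 9U; joining the 17 pieces gives the next term.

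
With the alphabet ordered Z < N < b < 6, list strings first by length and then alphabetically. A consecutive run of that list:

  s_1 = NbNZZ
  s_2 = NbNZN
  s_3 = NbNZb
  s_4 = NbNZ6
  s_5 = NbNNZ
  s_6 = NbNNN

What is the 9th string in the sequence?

NbNbZ

Advancing 3 positions from NbNNN through NbNNN → NbNNb → NbNN6 reaches term 9.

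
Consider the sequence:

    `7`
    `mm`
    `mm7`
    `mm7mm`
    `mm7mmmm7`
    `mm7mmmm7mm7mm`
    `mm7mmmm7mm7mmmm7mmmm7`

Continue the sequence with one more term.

This is a Fibonacci-style word recurrence s(k) = s(k−1)·s(k−2): e.g. mm·7 = mm7.
Continuing: mm7mmmm7mm7mmmm7mmmm7 · mm7mmmm7mm7mm gives term 8.

mm7mmmm7mm7mmmm7mmmm7mm7mmmm7mm7mm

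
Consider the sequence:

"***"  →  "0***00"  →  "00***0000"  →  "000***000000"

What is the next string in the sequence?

0000***00000000

Each term wraps the previous one in 0 on the left and 00 on the right.
So the next term is 0·000***000000·00.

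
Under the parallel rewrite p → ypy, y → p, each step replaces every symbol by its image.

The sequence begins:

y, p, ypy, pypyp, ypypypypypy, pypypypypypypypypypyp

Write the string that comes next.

φ(pypypypypypypypypypyp) expands symbol-by-symbol to ypy p ypy p ypy p ypy p ypy p ypy p ypy p ypy p ypy p ypy p ypy; joining the 21 pieces gives the next term.

ypypypypypypypypypypypypypypypypypypypypypy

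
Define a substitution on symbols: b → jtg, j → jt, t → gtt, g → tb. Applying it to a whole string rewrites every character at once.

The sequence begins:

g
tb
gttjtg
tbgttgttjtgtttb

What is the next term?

Applying the rule to each of the 15 symbols of tbgttgttjtgtttb gives the pieces gtt jtg tb gtt gtt tb gtt gtt jt gtt tb gtt gtt gtt jtg, which concatenate to the answer.

gttjtgtbgttgtttbgttgttjtgtttbgttgttgttjtg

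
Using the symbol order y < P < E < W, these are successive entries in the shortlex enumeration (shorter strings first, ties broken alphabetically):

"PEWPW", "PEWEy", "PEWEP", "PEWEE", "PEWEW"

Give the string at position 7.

PEWWP

Advancing 2 positions from PEWEW through PEWEW → PEWWy reaches term 7.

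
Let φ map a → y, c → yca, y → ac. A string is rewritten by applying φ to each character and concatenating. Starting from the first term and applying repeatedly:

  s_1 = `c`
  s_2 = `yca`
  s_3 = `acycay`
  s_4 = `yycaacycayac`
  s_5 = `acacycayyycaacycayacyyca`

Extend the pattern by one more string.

Replace each of the 24 characters of acacycayyycaacycayacyyca in place — y yca y yca ac yca y ac ac ac yca y y yca ac yca y ac y yca ac ac yca y — and concatenate.

yycayycaacycayacacacycayyycaacycayacyycaacacycay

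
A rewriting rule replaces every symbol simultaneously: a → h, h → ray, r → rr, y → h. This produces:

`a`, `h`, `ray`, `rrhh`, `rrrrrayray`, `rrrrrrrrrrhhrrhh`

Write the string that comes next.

rrrrrrrrrrrrrrrrrrrrrayrayrrrrrayray

Applying the rule to each of the 16 symbols of rrrrrrrrrrhhrrhh gives the pieces rr rr rr rr rr rr rr rr rr rr ray ray rr rr ray ray, which concatenate to the answer.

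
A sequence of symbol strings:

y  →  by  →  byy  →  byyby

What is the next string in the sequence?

This is a Fibonacci-style word recurrence s(k) = s(k−1)·s(k−2): e.g. by·y = byy.
So term 5 is byyby·byy.

byybybyy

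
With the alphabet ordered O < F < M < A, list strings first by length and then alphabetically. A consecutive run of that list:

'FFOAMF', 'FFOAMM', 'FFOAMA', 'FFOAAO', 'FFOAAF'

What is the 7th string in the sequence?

FFOAAA

Advancing 2 positions from FFOAAF through FFOAAF → FFOAAM reaches term 7.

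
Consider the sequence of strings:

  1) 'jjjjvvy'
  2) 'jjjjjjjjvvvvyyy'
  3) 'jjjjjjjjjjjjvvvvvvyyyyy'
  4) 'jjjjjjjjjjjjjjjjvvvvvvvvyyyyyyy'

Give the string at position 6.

Term n consists of 4n j's, followed by 2n v's, followed by 2n-1 y's (n = 1, 2, …).
At n = 6 the blocks have lengths 24, 12, 11.

jjjjjjjjjjjjjjjjjjjjjjjjvvvvvvvvvvvvyyyyyyyyyyy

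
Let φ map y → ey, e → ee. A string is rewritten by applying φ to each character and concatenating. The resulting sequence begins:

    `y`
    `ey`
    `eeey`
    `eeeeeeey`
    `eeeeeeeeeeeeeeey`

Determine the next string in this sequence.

eeeeeeeeeeeeeeeeeeeeeeeeeeeeeeey

φ(eeeeeeeeeeeeeeey) expands symbol-by-symbol to ee ee ee ee ee ee ee ee ee ee ee ee ee ee ee ey; joining the 16 pieces gives the next term.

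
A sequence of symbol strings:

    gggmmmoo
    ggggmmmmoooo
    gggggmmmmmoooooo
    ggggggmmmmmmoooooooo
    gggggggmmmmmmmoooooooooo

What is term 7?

gggggggggmmmmmmmmmoooooooooooooo

The n-th term is n+2 g's then n+2 m's then 2n o's (n = 1, 2, …).
Setting n = 7 gives 9, 9, 14 characters in each block.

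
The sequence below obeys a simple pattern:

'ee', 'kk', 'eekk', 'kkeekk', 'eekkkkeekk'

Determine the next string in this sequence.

kkeekkeekkkkeekk

This is a Fibonacci-style word recurrence s(k) = s(k−2)·s(k−1): e.g. ee·kk = eekk.
Continuing: kkeekk · eekkkkeekk gives term 6.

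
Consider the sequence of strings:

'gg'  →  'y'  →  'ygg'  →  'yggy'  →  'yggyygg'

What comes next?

yggyyggyggy

From term 3 onward, concatenate the last term with the second-to-last: y·gg = ygg, ygg·y = yggy, …
Continuing: yggyygg · yggy gives term 6.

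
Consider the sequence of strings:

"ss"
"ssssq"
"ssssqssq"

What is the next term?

The strings grow by a fixed suffix ssq each time.
Applying this once more to ssssqssq:

ssssqssqssq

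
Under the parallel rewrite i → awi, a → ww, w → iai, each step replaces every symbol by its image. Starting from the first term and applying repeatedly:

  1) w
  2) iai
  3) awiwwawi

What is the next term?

wwiaiawiiaiiaiwwiaiawi

Rewriting each symbol of awiwwawi: a→ww, w→iai, i→awi, w→iai, w→iai, a→ww, w→iai, i→awi, which concatenates to ww iai awi iai iai ww iai awi.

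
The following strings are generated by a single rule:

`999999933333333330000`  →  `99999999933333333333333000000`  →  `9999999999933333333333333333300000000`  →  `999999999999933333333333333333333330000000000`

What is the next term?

99999999999999933333333333333333333333333000000000000

Each string has the form 9^{2n+1} 3^{4n-2} 0^{2n-2}, where the shown terms are n = 3, 4, 5, 6.
At n = 7 the blocks have lengths 15, 26, 12.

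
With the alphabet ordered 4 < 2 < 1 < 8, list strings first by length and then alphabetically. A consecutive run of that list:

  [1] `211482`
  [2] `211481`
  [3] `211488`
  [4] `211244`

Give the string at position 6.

211241

Advancing 2 positions from 211244 through 211244 → 211242 reaches term 6.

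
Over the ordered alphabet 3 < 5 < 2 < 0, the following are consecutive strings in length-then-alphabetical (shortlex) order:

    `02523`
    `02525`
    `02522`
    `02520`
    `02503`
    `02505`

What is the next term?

The successor of 02505 increments the rightmost position that isn't already 0 and resets every position after it to 3.

02502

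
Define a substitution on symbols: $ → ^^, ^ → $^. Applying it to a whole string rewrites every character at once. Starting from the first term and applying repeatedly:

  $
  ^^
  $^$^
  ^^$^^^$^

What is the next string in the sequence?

$^$^^^$^$^$^^^$^

Expanding ^^$^^^$^: ^→$^, ^→$^, $→^^, ^→$^, ^→$^, ^→$^, $→^^, ^→$^. Concatenated: $^ $^ ^^ $^ $^ $^ ^^ $^.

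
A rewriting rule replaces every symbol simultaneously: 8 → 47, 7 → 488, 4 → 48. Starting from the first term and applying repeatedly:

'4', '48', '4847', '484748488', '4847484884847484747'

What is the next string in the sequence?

Replace each of the 19 characters of 4847484884847484747 in place — 48 47 48 488 48 47 48 47 47 48 47 48 488 48 47 48 488 48 488 — and concatenate.

484748488484748474748474848848474848848488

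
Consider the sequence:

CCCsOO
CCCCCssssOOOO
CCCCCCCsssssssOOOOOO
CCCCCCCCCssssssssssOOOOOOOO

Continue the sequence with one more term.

CCCCCCCCCCCsssssssssssssOOOOOOOOOO

The n-th term is 2n+1 C's then 3n-2 s's then 2n O's (n = 1, 2, …).
For the next term, n = 5, so the run lengths are 11, 13, 10.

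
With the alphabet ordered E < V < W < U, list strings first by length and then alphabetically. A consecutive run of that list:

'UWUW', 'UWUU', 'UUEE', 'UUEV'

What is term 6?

UUEU

Stepping forward 2 times from UUEV: UUEV → UUEW, then the target.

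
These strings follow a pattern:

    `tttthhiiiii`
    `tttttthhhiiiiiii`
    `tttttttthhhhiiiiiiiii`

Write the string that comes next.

Each string has the form t^{2n} h^{n} i^{2n+1}, where the shown terms are n = 2, 3, 4.
Setting n = 5 gives 10, 5, 11 characters in each block.

tttttttttthhhhhiiiiiiiiiii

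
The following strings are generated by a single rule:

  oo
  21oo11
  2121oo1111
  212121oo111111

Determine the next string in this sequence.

s(k+1) = 21·s(k)·11, so each term gains 21 as a prefix and 11 as a suffix.
So the next term is 21·212121oo111111·11.

21212121oo11111111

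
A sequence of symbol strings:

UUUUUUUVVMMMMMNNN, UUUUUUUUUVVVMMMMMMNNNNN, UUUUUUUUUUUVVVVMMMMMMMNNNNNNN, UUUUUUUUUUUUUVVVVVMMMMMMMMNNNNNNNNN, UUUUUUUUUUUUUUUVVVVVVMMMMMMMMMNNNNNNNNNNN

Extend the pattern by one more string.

UUUUUUUUUUUUUUUUUVVVVVVVMMMMMMMMMMNNNNNNNNNNNNN

Reading off run lengths: U runs 7, 9, 11, 13, 15; V runs 2, 3, 4, 5, 6; M runs 5, 6, 7, 8, 9; N runs 3, 5, 7, 9, 11 — each is linear in n, where the shown terms are n = 2, 3, 4, 5, 6.
Setting n = 7 gives 17, 7, 10, 13 characters in each block.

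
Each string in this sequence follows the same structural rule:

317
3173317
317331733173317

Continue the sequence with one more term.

3173317331733173317331733173317

Each string is two copies of the previous one joined by '3'.
So the next term is two copies of 317331733173317 with '3' between the halves.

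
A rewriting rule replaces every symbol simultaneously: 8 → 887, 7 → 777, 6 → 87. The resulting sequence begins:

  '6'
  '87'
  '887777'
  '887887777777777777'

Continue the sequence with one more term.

887887777887887777777777777777777777777777777777777777

Applying the rule to each of the 18 symbols of 887887777777777777 gives the pieces 887 887 777 887 887 777 777 777 777 777 777 777 777 777 777 777 777 777, which concatenate to the answer.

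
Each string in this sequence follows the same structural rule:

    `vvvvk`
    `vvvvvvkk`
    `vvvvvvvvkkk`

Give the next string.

Each string has the form v^{2n} k^{n-1}, where the shown terms are n = 2, 3, 4.
For the next term, n = 5, so the run lengths are 10, 4.

vvvvvvvvvvkkkk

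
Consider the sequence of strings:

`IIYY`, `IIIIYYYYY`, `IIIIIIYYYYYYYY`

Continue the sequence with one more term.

Term n consists of 2n I's, followed by 3n-1 Y's (n = 1, 2, …).
Setting n = 4 gives 8, 11 characters in each block.

IIIIIIIIYYYYYYYYYYY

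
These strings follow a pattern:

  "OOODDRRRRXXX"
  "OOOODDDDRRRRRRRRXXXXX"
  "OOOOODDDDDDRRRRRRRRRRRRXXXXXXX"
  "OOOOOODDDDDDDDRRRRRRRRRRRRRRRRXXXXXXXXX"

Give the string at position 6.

Each string has the form O^{n+2} D^{2n} R^{4n} X^{2n+1} (n = 1, 2, …).
Setting n = 6 gives 8, 12, 24, 13 characters in each block.

OOOOOOOODDDDDDDDDDDDRRRRRRRRRRRRRRRRRRRRRRRRXXXXXXXXXXXXX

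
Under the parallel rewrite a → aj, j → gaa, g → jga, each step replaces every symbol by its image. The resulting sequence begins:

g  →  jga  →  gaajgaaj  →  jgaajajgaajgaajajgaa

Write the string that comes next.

Rewriting the 20 symbols of jgaajajgaajgaajajgaa one by one yields gaa jga aj aj gaa aj gaa jga aj aj gaa jga aj aj gaa aj gaa jga aj aj; concatenated:

gaajgaajajgaaajgaajgaajajgaajgaajajgaaajgaajgaajaj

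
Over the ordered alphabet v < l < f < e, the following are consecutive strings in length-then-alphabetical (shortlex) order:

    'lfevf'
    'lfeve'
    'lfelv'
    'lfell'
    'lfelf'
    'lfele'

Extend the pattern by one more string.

Treat lfele as a base-4 numeral over the given alphabet and add one, carrying through any trailing e's.

lfefv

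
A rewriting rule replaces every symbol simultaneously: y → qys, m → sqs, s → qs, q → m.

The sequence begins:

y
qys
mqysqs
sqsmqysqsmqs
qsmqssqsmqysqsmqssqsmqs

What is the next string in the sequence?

Replace each of the 23 characters of qsmqssqsmqysqsmqssqsmqs in place — m qs sqs m qs qs m qs sqs m qys qs m qs sqs m qs qs m qs sqs m qs — and concatenate.

mqssqsmqsqsmqssqsmqysqsmqssqsmqsqsmqssqsmqs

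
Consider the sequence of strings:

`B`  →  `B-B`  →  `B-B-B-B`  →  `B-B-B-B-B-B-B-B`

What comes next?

B-B-B-B-B-B-B-B-B-B-B-B-B-B-B-B

Each string is two copies of the previous one joined by '-'.
One more doubling of B-B-B-B-B-B-B-B gives the answer.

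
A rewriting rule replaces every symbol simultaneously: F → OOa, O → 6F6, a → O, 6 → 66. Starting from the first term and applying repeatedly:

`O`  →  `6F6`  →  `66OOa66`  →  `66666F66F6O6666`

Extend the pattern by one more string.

6666666666OOa6666OOa666F666666666

Replace each of the 15 characters of 66666F66F6O6666 in place — 66 66 66 66 66 OOa 66 66 OOa 66 6F6 66 66 66 66 — and concatenate.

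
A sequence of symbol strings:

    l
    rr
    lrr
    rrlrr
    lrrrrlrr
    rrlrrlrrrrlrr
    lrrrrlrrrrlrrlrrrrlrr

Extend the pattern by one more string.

rrlrrlrrrrlrrlrrrrlrrrrlrrlrrrrlrr

This is a Fibonacci-style word recurrence s(k) = s(k−2)·s(k−1): e.g. l·rr = lrr.
So term 8 is rrlrrlrrrrlrr·lrrrrlrrrrlrrlrrrrlrr.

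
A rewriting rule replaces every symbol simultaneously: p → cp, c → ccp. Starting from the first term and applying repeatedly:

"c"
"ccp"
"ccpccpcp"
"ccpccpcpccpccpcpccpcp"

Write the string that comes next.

Rewriting the 21 symbols of ccpccpcpccpccpcpccpcp one by one yields ccp ccp cp ccp ccp cp ccp cp ccp ccp cp ccp ccp cp ccp cp ccp ccp cp ccp cp; concatenated:

ccpccpcpccpccpcpccpcpccpccpcpccpccpcpccpcpccpccpcpccpcp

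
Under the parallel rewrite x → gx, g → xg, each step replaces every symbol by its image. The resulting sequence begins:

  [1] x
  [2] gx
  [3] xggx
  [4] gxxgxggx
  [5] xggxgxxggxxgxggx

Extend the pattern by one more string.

φ(xggxgxxggxxgxggx) expands symbol-by-symbol to gx xg xg gx xg gx gx xg xg gx gx xg gx xg xg gx; joining the 16 pieces gives the next term.

gxxgxggxxggxgxxgxggxgxxggxxgxggx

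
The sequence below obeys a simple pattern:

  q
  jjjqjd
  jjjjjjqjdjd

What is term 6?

Every step adds jjj to the front and jd to the end of the previous string.
From jjjjjjqjdjd, 3 further steps: jjjjjjqjdjd → jjjjjjjjjqjdjdjd → jjjjjjjjjjjjqjdjdjdjd → (answer).

jjjjjjjjjjjjjjjqjdjdjdjdjd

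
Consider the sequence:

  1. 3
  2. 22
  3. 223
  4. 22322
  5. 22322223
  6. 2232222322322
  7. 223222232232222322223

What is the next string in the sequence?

2232222322322223222232232222322322

Each term (from the third on) is the previous term followed by the one before it: term 3 = 22·3 = 223.
Continuing: 223222232232222322223 · 2232222322322 gives term 8.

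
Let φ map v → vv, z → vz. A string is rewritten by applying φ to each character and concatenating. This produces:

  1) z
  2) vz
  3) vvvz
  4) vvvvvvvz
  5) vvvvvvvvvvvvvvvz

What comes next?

Applying the rule to each of the 16 symbols of vvvvvvvvvvvvvvvz gives the pieces vv vv vv vv vv vv vv vv vv vv vv vv vv vv vv vz, which concatenate to the answer.

vvvvvvvvvvvvvvvvvvvvvvvvvvvvvvvz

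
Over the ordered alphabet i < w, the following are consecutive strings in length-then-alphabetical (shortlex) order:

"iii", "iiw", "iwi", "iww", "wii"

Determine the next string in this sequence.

wiw

Find the rightmost character of wii below w, bump it to the next letter, and reset everything to its right to i.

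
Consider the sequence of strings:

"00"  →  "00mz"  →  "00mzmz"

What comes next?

00mzmzmz

Each term is the previous one with mz appended.
One more step from 00mzmz gives the answer.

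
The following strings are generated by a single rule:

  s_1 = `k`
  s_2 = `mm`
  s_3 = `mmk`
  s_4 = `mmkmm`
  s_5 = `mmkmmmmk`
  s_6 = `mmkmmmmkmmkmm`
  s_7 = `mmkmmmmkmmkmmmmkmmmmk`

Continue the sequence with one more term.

This is a Fibonacci-style word recurrence s(k) = s(k−1)·s(k−2): e.g. mm·k = mmk.
So term 8 is mmkmmmmkmmkmmmmkmmmmk·mmkmmmmkmmkmm.

mmkmmmmkmmkmmmmkmmmmkmmkmmmmkmmkmm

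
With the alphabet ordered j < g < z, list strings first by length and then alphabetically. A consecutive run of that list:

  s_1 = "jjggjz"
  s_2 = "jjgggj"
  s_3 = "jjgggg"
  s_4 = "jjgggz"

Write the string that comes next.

jjggzj

Treat jjgggz as a base-3 numeral over the given alphabet and add one, carrying through any trailing z's.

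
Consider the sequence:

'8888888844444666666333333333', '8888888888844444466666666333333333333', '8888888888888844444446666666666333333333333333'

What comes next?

The n-th term is 3n-1 8's then n+2 4's then 2n 6's then 3n 3's, where the shown terms are n = 3, 4, 5.
At n = 6 the blocks have lengths 17, 8, 12, 18.

8888888888888888844444444666666666666333333333333333333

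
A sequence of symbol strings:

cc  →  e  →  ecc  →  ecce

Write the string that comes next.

ecceecc

This is a Fibonacci-style word recurrence s(k) = s(k−1)·s(k−2): e.g. e·cc = ecc.
Continuing: ecce · ecc gives term 5.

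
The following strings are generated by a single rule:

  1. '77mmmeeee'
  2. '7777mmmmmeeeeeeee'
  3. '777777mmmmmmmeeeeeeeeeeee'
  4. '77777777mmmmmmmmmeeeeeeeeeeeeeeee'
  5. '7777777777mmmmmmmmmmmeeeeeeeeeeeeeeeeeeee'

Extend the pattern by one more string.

777777777777mmmmmmmmmmmmmeeeeeeeeeeeeeeeeeeeeeeee

Term n consists of 2n 7's, followed by 2n+1 m's, followed by 4n e's (n = 1, 2, …).
Setting n = 6 gives 12, 13, 24 characters in each block.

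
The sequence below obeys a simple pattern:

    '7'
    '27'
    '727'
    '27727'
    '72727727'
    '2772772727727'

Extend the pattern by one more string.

727277272772772727727

This is a Fibonacci-style word recurrence s(k) = s(k−2)·s(k−1): e.g. 7·27 = 727.
The next term joins 72727727 and 2772772727727.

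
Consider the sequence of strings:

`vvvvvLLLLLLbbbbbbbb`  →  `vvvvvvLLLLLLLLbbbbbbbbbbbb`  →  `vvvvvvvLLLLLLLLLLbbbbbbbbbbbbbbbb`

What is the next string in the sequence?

vvvvvvvvLLLLLLLLLLLLbbbbbbbbbbbbbbbbbbbb

The n-th term is n+3 v's then 2n+2 L's then 4n b's, where the shown terms are n = 2, 3, 4.
For the next term, n = 5, so the run lengths are 8, 12, 20.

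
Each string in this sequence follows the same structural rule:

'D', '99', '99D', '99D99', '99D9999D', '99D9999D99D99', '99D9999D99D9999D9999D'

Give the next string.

This is a Fibonacci-style word recurrence s(k) = s(k−1)·s(k−2): e.g. 99·D = 99D.
Continuing: 99D9999D99D9999D9999D · 99D9999D99D99 gives term 8.

99D9999D99D9999D9999D99D9999D99D99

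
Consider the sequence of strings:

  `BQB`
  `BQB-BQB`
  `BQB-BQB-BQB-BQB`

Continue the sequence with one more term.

BQB-BQB-BQB-BQB-BQB-BQB-BQB-BQB

Each string is two copies of the previous one joined by '-'.
So the next term is two copies of BQB-BQB-BQB-BQB with '-' between the halves.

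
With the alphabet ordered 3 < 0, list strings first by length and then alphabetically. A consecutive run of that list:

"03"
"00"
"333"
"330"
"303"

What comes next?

300

The successor of 303 increments the rightmost position that isn't already 0 and resets every position after it to 3.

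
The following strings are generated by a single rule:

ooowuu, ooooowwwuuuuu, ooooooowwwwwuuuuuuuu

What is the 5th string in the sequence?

ooooooooooowwwwwwwwwuuuuuuuuuuuuuu

The n-th term is 2n+1 o's then 2n-1 w's then 3n-1 u's (n = 1, 2, …).
For term 5, n = 5, so the run lengths are 11, 9, 14.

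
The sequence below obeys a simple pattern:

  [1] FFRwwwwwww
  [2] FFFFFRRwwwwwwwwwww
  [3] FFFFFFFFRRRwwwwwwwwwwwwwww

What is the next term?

Term n consists of 3n-1 F's, followed by n R's, followed by 4n+3 w's (n = 1, 2, …).
At n = 4 the blocks have lengths 11, 4, 19.

FFFFFFFFFFFRRRRwwwwwwwwwwwwwwwwwww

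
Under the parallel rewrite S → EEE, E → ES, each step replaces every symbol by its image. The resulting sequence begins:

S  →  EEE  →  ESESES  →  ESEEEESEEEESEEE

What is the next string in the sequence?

ESEEEESESESESEEEESESESESEEEESESES

Applying the rule to each of the 15 symbols of ESEEEESEEEESEEE gives the pieces ES EEE ES ES ES ES EEE ES ES ES ES EEE ES ES ES, which concatenate to the answer.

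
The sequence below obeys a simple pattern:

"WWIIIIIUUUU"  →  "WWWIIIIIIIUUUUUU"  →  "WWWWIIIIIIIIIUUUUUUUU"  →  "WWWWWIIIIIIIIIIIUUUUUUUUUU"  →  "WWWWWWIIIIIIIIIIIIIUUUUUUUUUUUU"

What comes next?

Term n consists of n W's, followed by 2n+1 I's, followed by 2n U's, where the shown terms are n = 2, 3, 4, 5, 6.
At n = 7 the blocks have lengths 7, 15, 14.

WWWWWWWIIIIIIIIIIIIIIIUUUUUUUUUUUUUU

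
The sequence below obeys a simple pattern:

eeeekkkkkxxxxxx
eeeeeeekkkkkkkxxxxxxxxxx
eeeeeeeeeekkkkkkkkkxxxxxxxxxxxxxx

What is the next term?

The n-th term is 3n-2 e's then 2n+1 k's then 4n-2 x's, where the shown terms are n = 2, 3, 4.
At n = 5 the blocks have lengths 13, 11, 18.

eeeeeeeeeeeeekkkkkkkkkkkxxxxxxxxxxxxxxxxxx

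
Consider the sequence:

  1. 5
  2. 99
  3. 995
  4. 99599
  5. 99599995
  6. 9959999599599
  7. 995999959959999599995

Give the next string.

This is a Fibonacci-style word recurrence s(k) = s(k−1)·s(k−2): e.g. 99·5 = 995.
Continuing: 995999959959999599995 · 9959999599599 gives term 8.

9959999599599995999959959999599599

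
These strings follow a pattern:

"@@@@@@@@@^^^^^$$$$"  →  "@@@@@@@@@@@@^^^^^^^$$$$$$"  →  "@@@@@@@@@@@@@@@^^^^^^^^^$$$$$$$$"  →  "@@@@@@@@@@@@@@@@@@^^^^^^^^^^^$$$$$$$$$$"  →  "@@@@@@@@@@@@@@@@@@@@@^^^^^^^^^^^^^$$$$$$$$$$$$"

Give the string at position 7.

The n-th term is 3n+3 @'s then 2n+1 ^'s then 2n $'s, where the shown terms are n = 2, 3, 4, 5, 6.
For term 7, n = 8, so the run lengths are 27, 17, 16.

@@@@@@@@@@@@@@@@@@@@@@@@@@@^^^^^^^^^^^^^^^^^$$$$$$$$$$$$$$$$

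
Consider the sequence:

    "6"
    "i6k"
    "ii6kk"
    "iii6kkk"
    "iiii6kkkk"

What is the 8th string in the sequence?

Each term wraps the previous one in i on the left and k on the right.
From iiii6kkkk, 3 further steps: iiii6kkkk → iiiii6kkkkk → iiiiii6kkkkkk → (answer).

iiiiiii6kkkkkkk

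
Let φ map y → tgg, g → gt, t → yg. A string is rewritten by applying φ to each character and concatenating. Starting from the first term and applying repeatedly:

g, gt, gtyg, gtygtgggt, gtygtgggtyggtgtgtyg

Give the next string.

Applying the rule to each of the 19 symbols of gtygtgggtyggtgtgtyg gives the pieces gt yg tgg gt yg gt gt gt yg tgg gt gt yg gt yg gt yg tgg gt, which concatenate to the answer.

gtygtgggtyggtgtgtygtgggtgtyggtyggtygtgggt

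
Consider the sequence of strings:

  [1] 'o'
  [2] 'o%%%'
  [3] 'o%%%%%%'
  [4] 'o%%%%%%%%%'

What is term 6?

Every step adds %%% to the end: s(k+1) = s(k)·%%%.
From o%%%%%%%%%, 2 further steps: o%%%%%%%%% → o%%%%%%%%%%%% → (answer).

o%%%%%%%%%%%%%%%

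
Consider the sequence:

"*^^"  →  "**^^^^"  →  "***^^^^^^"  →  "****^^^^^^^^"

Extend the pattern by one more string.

*****^^^^^^^^^^

Each string has the form *^{n} ^^{2n} (n = 1, 2, …).
Setting n = 5 gives 5, 10 characters in each block.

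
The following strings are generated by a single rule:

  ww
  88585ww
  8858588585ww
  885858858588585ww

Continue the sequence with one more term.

Every step adds 88585 at the front: s(k+1) = 88585·s(k).
Applying this once more to 885858858588585ww:

88585885858858588585ww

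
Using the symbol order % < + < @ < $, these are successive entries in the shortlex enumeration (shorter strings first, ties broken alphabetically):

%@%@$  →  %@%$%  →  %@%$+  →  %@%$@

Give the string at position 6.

Advancing 2 positions from %@%$@ through %@%$@ → %@%$$ reaches term 6.

%@+%%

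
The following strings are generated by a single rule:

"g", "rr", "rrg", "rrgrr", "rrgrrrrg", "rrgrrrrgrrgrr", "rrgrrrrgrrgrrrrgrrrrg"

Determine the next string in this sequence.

rrgrrrrgrrgrrrrgrrrrgrrgrrrrgrrgrr

This is a Fibonacci-style word recurrence s(k) = s(k−1)·s(k−2): e.g. rr·g = rrg.
So term 8 is rrgrrrrgrrgrrrrgrrrrg·rrgrrrrgrrgrr.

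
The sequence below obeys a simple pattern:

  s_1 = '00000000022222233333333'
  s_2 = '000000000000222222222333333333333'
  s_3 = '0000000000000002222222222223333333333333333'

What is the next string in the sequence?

00000000000000000022222222222222233333333333333333333

Term n consists of 3n+3 0's, followed by 3n 2's, followed by 4n 3's, where the shown terms are n = 2, 3, 4.
At n = 5 the blocks have lengths 18, 15, 20.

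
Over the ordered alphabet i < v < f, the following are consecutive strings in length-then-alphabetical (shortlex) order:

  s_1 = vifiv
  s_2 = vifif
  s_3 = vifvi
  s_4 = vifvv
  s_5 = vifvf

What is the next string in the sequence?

viffi

The successor of vifvf increments the rightmost position that isn't already f and resets every position after it to i.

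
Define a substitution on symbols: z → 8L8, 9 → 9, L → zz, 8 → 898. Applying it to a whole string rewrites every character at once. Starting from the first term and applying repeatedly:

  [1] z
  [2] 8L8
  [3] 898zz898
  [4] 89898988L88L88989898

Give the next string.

898989898989898898zz898898zz898898989898989898

φ(89898988L88L88989898) expands symbol-by-symbol to 898 9 898 9 898 9 898 898 zz 898 898 zz 898 898 9 898 9 898 9 898; joining the 20 pieces gives the next term.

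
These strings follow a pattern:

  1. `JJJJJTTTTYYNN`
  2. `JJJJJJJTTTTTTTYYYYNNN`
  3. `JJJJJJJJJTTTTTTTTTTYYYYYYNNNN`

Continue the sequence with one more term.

Term n consists of 2n+3 J's, followed by 3n+1 T's, followed by 2n Y's, followed by n+1 N's (n = 1, 2, …).
For the next term, n = 4, so the run lengths are 11, 13, 8, 5.

JJJJJJJJJJJTTTTTTTTTTTTTYYYYYYYYNNNNN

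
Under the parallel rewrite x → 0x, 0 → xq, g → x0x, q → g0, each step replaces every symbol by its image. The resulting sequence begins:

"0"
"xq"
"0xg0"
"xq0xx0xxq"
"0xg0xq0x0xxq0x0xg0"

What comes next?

Rewriting the 18 symbols of 0xg0xq0x0xxq0x0xg0 one by one yields xq 0x x0x xq 0x g0 xq 0x xq 0x 0x g0 xq 0x xq 0x x0x xq; concatenated:

xq0xx0xxq0xg0xq0xxq0x0xg0xq0xxq0xx0xxq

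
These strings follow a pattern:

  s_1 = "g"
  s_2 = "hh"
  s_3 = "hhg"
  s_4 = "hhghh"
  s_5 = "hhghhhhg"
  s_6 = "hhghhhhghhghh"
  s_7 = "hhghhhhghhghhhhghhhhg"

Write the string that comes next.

hhghhhhghhghhhhghhhhghhghhhhghhghh

Each term (from the third on) is the previous term followed by the one before it: term 3 = hh·g = hhg.
So term 8 is hhghhhhghhghhhhghhhhg·hhghhhhghhghh.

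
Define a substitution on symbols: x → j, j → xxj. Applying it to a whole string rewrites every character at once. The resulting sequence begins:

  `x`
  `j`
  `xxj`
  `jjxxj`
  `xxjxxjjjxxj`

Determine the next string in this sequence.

jjxxjjjxxjxxjxxjjjxxj

Expanding xxjxxjjjxxj: x→j, x→j, j→xxj, x→j, x→j, j→xxj, j→xxj, j→xxj, x→j, x→j, j→xxj. Concatenated: j j xxj j j xxj xxj xxj j j xxj.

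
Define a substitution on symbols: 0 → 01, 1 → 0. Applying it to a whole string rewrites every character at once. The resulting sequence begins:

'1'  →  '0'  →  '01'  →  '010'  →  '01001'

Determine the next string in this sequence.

01001010

Rewriting each symbol of 01001: 0→01, 1→0, 0→01, 0→01, 1→0, which concatenates to 01 0 01 01 0.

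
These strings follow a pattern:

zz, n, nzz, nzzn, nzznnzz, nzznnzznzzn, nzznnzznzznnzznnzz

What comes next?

This is a Fibonacci-style word recurrence s(k) = s(k−1)·s(k−2): e.g. n·zz = nzz.
Continuing: nzznnzznzznnzznnzz · nzznnzznzzn gives term 8.

nzznnzznzznnzznnzznzznnzznzzn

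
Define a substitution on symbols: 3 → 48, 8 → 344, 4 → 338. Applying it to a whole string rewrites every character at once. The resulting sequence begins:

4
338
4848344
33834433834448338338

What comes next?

48483444833833848483444833833833834448483444848344

φ(33834433834448338338) expands symbol-by-symbol to 48 48 344 48 338 338 48 48 344 48 338 338 338 344 48 48 344 48 48 344; joining the 20 pieces gives the next term.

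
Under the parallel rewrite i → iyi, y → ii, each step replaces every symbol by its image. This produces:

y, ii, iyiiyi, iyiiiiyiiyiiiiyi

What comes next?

φ(iyiiiiyiiyiiiiyi) expands symbol-by-symbol to iyi ii iyi iyi iyi iyi ii iyi iyi ii iyi iyi iyi iyi ii iyi; joining the 16 pieces gives the next term.

iyiiiiyiiyiiyiiyiiiiyiiyiiiiyiiyiiyiiyiiiiyi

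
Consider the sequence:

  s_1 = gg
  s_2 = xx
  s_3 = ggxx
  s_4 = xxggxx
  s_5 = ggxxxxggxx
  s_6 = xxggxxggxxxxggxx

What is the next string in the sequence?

From term 3 onward, concatenate the second-to-last term with the last: gg·xx = ggxx, xx·ggxx = xxggxx, …
So term 7 is ggxxxxggxx·xxggxxggxxxxggxx.

ggxxxxggxxxxggxxggxxxxggxx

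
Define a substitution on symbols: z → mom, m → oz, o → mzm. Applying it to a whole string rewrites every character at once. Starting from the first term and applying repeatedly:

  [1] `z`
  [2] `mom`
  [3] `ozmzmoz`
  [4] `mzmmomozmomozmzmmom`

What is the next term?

Rewriting the 19 symbols of mzmmomozmomozmzmmom one by one yields oz mom oz oz mzm oz mzm mom oz mzm oz mzm mom oz mom oz oz mzm oz; concatenated:

ozmomozozmzmozmzmmomozmzmozmzmmomozmomozozmzmoz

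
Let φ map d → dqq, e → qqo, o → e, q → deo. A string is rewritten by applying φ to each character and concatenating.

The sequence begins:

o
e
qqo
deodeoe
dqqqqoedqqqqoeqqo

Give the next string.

Rewriting the 17 symbols of dqqqqoedqqqqoeqqo one by one yields dqq deo deo deo deo e qqo dqq deo deo deo deo e qqo deo deo e; concatenated:

dqqdeodeodeodeoeqqodqqdeodeodeodeoeqqodeodeoe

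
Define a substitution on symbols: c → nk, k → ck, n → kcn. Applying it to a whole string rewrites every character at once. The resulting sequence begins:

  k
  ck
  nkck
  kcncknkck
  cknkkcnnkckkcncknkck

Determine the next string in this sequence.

nkckkcnckcknkkcnkcncknkckcknkkcnnkckkcncknkck

Replace each of the 20 characters of cknkkcnnkckkcncknkck in place — nk ck kcn ck ck nk kcn kcn ck nk ck ck nk kcn nk ck kcn ck nk ck — and concatenate.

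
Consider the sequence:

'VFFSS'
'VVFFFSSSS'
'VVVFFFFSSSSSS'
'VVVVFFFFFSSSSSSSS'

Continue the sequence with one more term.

VVVVVFFFFFFSSSSSSSSSS

The n-th term is n V's then n+1 F's then 2n S's (n = 1, 2, …).
At n = 5 the blocks have lengths 5, 6, 10.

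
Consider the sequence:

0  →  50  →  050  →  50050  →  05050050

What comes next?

5005005050050

This is a Fibonacci-style word recurrence s(k) = s(k−2)·s(k−1): e.g. 0·50 = 050.
The next term joins 50050 and 05050050.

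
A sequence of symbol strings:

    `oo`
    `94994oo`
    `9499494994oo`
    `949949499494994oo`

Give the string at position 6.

9499494994949949499494994oo

The strings grow by a fixed prefix 94994 each time.
From 949949499494994oo, 2 further steps: 949949499494994oo → 94994949949499494994oo → (answer).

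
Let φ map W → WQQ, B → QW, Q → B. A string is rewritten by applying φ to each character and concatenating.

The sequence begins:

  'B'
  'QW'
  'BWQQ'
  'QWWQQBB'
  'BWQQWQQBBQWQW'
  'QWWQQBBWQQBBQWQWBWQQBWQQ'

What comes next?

BWQQWQQBBQWQWWQQBBQWQWBWQQBWQQQWWQQBBQWWQQBB

Applying the rule to each of the 24 symbols of QWWQQBBWQQBBQWQWBWQQBWQQ gives the pieces B WQQ WQQ B B QW QW WQQ B B QW QW B WQQ B WQQ QW WQQ B B QW WQQ B B, which concatenate to the answer.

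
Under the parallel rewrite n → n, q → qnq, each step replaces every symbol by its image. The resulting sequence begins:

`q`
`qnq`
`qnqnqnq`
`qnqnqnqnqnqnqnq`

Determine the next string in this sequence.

φ(qnqnqnqnqnqnqnq) expands symbol-by-symbol to qnq n qnq n qnq n qnq n qnq n qnq n qnq n qnq; joining the 15 pieces gives the next term.

qnqnqnqnqnqnqnqnqnqnqnqnqnqnqnq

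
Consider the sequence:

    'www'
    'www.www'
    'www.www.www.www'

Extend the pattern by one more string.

Every step duplicates the string with '.' between the halves.
Doubling www.www.www.www with '.' between the halves:

www.www.www.www.www.www.www.www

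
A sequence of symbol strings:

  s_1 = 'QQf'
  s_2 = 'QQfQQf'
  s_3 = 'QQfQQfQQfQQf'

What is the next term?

QQfQQfQQfQQfQQfQQfQQfQQf

Every step duplicates the string.
So the next term is two copies of QQfQQfQQfQQf.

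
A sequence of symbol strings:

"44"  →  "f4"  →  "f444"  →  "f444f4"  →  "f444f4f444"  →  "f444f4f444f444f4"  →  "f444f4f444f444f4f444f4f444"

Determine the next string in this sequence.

f444f4f444f444f4f444f4f444f444f4f444f444f4

From term 3 onward, concatenate the last term with the second-to-last: f4·44 = f444, f444·f4 = f444f4, …
Continuing: f444f4f444f444f4f444f4f444 · f444f4f444f444f4 gives term 8.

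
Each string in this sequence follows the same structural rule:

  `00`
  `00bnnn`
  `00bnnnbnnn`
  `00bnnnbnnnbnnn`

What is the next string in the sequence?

00bnnnbnnnbnnnbnnn

The strings grow by a fixed suffix bnnn each time.
So the next term is 00bnnnbnnnbnnn·bnnn.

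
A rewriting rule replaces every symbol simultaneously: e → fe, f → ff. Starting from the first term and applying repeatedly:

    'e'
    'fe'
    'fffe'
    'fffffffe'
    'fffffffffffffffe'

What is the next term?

Replace each of the 16 characters of fffffffffffffffe in place — ff ff ff ff ff ff ff ff ff ff ff ff ff ff ff fe — and concatenate.

fffffffffffffffffffffffffffffffe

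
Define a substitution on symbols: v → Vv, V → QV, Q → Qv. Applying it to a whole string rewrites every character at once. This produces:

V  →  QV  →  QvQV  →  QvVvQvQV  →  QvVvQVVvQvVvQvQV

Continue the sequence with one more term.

Rewriting the 16 symbols of QvVvQVVvQvVvQvQV one by one yields Qv Vv QV Vv Qv QV QV Vv Qv Vv QV Vv Qv Vv Qv QV; concatenated:

QvVvQVVvQvQVQVVvQvVvQVVvQvVvQvQV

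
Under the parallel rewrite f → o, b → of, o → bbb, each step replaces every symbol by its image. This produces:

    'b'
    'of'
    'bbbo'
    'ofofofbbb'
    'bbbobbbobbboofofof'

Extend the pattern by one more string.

Rewriting the 18 symbols of bbbobbbobbboofofof one by one yields of of of bbb of of of bbb of of of bbb bbb o bbb o bbb o; concatenated:

ofofofbbbofofofbbbofofofbbbbbbobbbobbbo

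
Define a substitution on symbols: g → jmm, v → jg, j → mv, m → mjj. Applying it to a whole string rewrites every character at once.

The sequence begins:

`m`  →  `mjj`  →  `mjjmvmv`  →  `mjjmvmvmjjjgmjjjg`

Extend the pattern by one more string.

mjjmvmvmjjjgmjjjgmjjmvmvmvjmmmjjmvmvmvjmm

φ(mjjmvmvmjjjgmjjjg) expands symbol-by-symbol to mjj mv mv mjj jg mjj jg mjj mv mv mv jmm mjj mv mv mv jmm; joining the 17 pieces gives the next term.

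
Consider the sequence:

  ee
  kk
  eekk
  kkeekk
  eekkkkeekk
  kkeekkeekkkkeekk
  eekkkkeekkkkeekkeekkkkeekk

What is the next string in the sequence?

Each term (from the third on) is the two preceding terms concatenated in order: term 3 = ee·kk = eekk.
Continuing: kkeekkeekkkkeekk · eekkkkeekkkkeekkeekkkkeekk gives term 8.

kkeekkeekkkkeekkeekkkkeekkkkeekkeekkkkeekk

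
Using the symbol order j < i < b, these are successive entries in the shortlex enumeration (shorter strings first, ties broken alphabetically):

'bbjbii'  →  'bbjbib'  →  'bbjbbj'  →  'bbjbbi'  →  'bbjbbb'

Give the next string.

bbijjj

The successor of bbjbbb increments the rightmost position that isn't already b and resets every position after it to j.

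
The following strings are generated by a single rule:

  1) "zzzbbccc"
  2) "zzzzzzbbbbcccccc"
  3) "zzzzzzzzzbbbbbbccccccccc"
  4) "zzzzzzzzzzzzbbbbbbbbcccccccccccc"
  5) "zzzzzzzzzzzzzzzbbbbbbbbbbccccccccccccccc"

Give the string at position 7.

The n-th term is 3n z's then 2n b's then 3n c's (n = 1, 2, …).
For term 7, n = 7, so the run lengths are 21, 14, 21.

zzzzzzzzzzzzzzzzzzzzzbbbbbbbbbbbbbbccccccccccccccccccccc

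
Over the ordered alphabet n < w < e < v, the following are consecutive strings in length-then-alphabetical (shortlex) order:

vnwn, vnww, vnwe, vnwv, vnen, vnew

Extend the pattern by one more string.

The successor of vnew increments the rightmost position that isn't already v and resets every position after it to n.

vnee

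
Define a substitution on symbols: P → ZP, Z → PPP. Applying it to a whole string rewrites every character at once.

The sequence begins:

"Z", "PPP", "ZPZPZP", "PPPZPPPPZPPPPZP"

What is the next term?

φ(PPPZPPPPZPPPPZP) expands symbol-by-symbol to ZP ZP ZP PPP ZP ZP ZP ZP PPP ZP ZP ZP ZP PPP ZP; joining the 15 pieces gives the next term.

ZPZPZPPPPZPZPZPZPPPPZPZPZPZPPPPZP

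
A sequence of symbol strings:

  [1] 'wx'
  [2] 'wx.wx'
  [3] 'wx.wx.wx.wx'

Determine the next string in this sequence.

wx.wx.wx.wx.wx.wx.wx.wx

Every step duplicates the string with '.' between the halves.
So the next term is two copies of wx.wx.wx.wx with '.' between the halves.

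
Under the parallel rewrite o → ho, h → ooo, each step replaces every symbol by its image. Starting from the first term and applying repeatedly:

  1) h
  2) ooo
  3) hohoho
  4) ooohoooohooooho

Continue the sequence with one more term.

hohohoooohohohohoooohohohohooooho

Replace each of the 15 characters of ooohoooohooooho in place — ho ho ho ooo ho ho ho ho ooo ho ho ho ho ooo ho — and concatenate.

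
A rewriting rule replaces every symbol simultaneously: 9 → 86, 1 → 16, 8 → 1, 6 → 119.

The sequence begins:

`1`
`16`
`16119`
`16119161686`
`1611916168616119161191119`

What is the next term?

Applying the rule to each of the 25 symbols of 1611916168616119161191119 gives the pieces 16 119 16 16 86 16 119 16 119 1 119 16 119 16 16 86 16 119 16 16 86 16 16 16 86, which concatenate to the answer.

1611916168616119161191119161191616861611916168616161686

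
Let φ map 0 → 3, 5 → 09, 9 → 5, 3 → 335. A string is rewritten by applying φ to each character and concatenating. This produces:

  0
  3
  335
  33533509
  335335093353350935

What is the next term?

33533509335335093533533509335335093533509

Applying the rule to each of the 18 symbols of 335335093353350935 gives the pieces 335 335 09 335 335 09 3 5 335 335 09 335 335 09 3 5 335 09, which concatenate to the answer.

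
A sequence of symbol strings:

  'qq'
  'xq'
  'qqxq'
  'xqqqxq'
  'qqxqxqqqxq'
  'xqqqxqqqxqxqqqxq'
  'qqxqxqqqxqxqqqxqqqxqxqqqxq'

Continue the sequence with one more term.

Each term (from the third on) is the two preceding terms concatenated in order: term 3 = qq·xq = qqxq.
The next term joins xqqqxqqqxqxqqqxq and qqxqxqqqxqxqqqxqqqxqxqqqxq.

xqqqxqqqxqxqqqxqqqxqxqqqxqxqqqxqqqxqxqqqxq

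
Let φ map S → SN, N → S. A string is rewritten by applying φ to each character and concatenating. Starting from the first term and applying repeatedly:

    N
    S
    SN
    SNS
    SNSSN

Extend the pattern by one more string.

Rewriting each symbol of SNSSN: S→SN, N→S, S→SN, S→SN, N→S, which concatenates to SN S SN SN S.

SNSSNSNS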